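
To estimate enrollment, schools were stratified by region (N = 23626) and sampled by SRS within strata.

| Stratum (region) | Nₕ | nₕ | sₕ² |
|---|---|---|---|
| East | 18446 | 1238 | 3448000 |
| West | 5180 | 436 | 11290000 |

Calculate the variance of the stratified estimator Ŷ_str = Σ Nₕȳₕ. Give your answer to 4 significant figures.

Var(Ŷ_str) = Σₕ Nₕ²(1 − fₕ)sₕ²/nₕ.
East: 18446²·(1 − 1238/18446)·3448000/1238 = 8.8405486 × 10^11.
West: 5180²·(1 − 436/5180)·11290000/436 = 6.3632926 × 10^11.
Sum = 1.5203841 × 10^12.

1.520 × 10^12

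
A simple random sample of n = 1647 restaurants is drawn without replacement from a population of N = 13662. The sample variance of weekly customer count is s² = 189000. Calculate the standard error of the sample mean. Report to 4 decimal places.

10.0459

Under SRS without replacement, Var(ȳ) = (1 − f)·s²/n with f = n/N = 1647/13662 = 0.12055336.
Var(ȳ) = (1 − 0.12055336)·189000/1647 = 0.87944664·114.7541 = 100.92011.
SE(ȳ) = √(100.92011) = 10.0459.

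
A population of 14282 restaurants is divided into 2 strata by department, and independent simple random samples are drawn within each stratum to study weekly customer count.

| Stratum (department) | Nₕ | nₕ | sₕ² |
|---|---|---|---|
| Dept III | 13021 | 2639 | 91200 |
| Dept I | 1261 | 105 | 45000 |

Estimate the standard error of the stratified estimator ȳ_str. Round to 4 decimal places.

Var(ȳ_str) = Σₕ Wₕ²(1 − fₕ)sₕ²/nₕ with Wₕ = Nₕ/N, N = 14282.
Dept III: Wₕ = 0.91170704; term = 0.91170704²·(1 − 0.20267261)·91200/2639 = 22.903547.
Dept I: Wₕ = 0.08829296; term = 0.08829296²·(1 − 0.08326725)·45000/105 = 3.062796.
Sum = 25.966343.
SE = √(25.966343) = 5.0957.

5.0957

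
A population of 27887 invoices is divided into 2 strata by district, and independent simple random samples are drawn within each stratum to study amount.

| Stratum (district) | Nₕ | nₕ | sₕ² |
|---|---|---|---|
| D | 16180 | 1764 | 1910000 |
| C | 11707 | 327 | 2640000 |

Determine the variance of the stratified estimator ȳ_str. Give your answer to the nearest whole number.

1708

Var(ȳ_str) = Σₕ Wₕ²(1 − fₕ)sₕ²/nₕ with Wₕ = Nₕ/N, N = 27887.
D: Wₕ = 0.58019866; term = 0.58019866²·(1 − 0.10902349)·1910000/1764 = 324.75398.
C: Wₕ = 0.41980134; term = 0.41980134²·(1 − 0.02793201)·2640000/327 = 1383.0582.
Sum = 1707.8122.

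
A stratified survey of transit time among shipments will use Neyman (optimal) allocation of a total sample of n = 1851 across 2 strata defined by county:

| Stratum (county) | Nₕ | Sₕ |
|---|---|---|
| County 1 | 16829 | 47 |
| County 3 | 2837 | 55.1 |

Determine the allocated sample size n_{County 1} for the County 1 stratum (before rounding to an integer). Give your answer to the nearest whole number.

Neyman allocation: nₕ = n·NₕSₕ / Σⱼ NⱼSⱼ.
Σ NⱼSⱼ = 16829·47 + 2837·55.1 = 947281.7.
n_{County 1} = 1851·16829·47 / 947281.7 = 1546.

1546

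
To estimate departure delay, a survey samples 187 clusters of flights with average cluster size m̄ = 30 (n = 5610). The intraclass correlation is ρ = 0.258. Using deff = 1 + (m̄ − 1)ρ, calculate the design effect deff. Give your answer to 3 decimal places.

8.482

deff = 1 + (30 − 1)·0.258 = 1 + 7.482 = 8.482.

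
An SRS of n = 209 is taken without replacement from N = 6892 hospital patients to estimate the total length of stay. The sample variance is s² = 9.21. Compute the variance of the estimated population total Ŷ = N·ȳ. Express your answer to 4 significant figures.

2.030 × 10^6

Var(Ŷ) = N²·Var(ȳ) = N²·(1 − n/N)·s²/n.
f = 209/6892 = 0.03032501; Var(ȳ) = 0.96967499·9.21/209 = 0.042730654.
Var(Ŷ) = 6892² · 0.042730654 = 2.0296917 × 10^6.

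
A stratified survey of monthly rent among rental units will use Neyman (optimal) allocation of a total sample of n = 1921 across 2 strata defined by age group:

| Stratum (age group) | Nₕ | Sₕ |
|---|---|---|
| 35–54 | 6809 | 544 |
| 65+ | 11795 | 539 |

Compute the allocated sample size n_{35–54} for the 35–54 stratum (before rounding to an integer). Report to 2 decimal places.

707.20

Neyman allocation: nₕ = n·NₕSₕ / Σⱼ NⱼSⱼ.
Σ NⱼSⱼ = 6809·544 + 11795·539 = 1.0061601 × 10^7.
n_{35–54} = 1921·6809·544 / (1.0061601 × 10^7) = 707.20.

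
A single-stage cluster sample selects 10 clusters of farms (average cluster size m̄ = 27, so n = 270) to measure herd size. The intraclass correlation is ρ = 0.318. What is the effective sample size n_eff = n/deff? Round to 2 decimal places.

29.13

deff = 1 + (27 − 1)·0.318 = 1 + 8.268 = 9.268.
n_eff = 270 / 9.268 = 29.13.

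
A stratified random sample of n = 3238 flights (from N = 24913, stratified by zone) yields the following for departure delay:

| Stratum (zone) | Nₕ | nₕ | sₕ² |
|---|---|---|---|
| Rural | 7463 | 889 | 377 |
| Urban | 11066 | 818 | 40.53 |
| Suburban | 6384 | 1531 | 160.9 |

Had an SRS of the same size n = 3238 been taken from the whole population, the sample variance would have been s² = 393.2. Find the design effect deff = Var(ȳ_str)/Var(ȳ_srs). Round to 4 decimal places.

Var(ȳ_str) = Σ Wₕ²(1−fₕ)sₕ²/nₕ with Wₕ = Nₕ/24913:
  Rural: (7463/24913)²·(1−889/7463)·377/889 = 0.033522058
  Urban: (11066/24913)²·(1−818/11066)·40.53/818 = 0.0090531773
  Suburban: (6384/24913)²·(1−1531/6384)·160.9/1531 = 0.0052460445
  → Var(ȳ_str) = 0.04782128.
Var(ȳ_srs) = (1 − 3238/24913)·393.2/3238 = 0.10565006.
deff = 0.04782128 / 0.10565006 = 0.4526.

0.4526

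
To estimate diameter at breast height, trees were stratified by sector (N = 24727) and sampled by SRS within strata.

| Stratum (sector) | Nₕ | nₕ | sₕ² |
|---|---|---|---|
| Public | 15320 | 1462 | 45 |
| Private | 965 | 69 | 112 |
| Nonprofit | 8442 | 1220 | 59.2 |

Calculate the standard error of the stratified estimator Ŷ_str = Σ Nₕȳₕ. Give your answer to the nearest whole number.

3301

Var(Ŷ_str) = Σₕ Nₕ²(1 − fₕ)sₕ²/nₕ.
Public: 15320²·(1 − 1462/15320)·45/1462 = 6.5346821 × 10^6.
Private: 965²·(1 − 69/965)·112/69 = 1.4034736 × 10^6.
Nonprofit: 8442²·(1 − 1220/8442)·59.2/1220 = 2.9584532 × 10^6.
Sum = 1.0896609 × 10^7.
SE = √(1.0896609 × 10^7) = 3301.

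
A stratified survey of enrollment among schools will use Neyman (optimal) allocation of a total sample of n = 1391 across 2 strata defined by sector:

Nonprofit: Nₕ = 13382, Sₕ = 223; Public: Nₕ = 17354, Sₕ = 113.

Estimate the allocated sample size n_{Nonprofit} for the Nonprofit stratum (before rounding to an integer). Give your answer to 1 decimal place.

Neyman allocation: nₕ = n·NₕSₕ / Σⱼ NⱼSⱼ.
Σ NⱼSⱼ = 13382·223 + 17354·113 = 4.945188 × 10^6.
n_{Nonprofit} = 1391·13382·223 / (4.945188 × 10^6) = 839.4.

839.4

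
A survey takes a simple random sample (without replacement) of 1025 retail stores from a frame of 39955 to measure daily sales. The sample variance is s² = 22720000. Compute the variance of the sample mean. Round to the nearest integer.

Under SRS without replacement, Var(ȳ) = (1 − f)·s²/n with f = n/N = 1025/39955 = 0.02565386.
Var(ȳ) = (1 − 0.02565386)·22720000/1025 = 0.97434614·22165.854 = 21597.214.

21597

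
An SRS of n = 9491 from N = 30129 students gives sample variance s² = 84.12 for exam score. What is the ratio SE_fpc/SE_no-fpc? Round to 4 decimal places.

0.8276

f = n/N = 9491/30129 = 0.31501211.
SE_no-fpc = √(s²/n) = 0.094144216; SE_fpc = √((1−f)s²/n) = 0.077917515.
Ratio = √(1−f) = 0.82763995.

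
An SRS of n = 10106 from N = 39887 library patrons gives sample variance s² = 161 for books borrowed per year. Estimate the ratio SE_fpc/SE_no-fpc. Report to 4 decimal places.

0.8641

f = n/N = 10106/39887 = 0.25336576.
SE_no-fpc = √(s²/n) = 0.12621858; SE_fpc = √((1−f)s²/n) = 0.10906295.
Ratio = √(1−f) = 0.86408000.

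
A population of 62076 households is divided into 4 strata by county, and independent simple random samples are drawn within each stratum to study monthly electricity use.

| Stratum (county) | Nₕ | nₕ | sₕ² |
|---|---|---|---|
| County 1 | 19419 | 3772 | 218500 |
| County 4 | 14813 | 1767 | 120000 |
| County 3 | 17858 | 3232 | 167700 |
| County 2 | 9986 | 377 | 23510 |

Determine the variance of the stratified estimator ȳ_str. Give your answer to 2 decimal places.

Var(ȳ_str) = Σₕ Wₕ²(1 − fₕ)sₕ²/nₕ with Wₕ = Nₕ/N, N = 62076.
County 1: Wₕ = 0.31282621; term = 0.31282621²·(1 − 0.19424275)·218500/3772 = 4.567623.
County 4: Wₕ = 0.23862684; term = 0.23862684²·(1 − 0.11928711)·120000/1767 = 3.4057883.
County 3: Wₕ = 0.28767962; term = 0.28767962²·(1 − 0.18098331)·167700/3232 = 3.5170023.
County 2: Wₕ = 0.16086732; term = 0.16086732²·(1 − 0.03775285)·23510/377 = 1.5528646.
Sum = 13.043278.

13.04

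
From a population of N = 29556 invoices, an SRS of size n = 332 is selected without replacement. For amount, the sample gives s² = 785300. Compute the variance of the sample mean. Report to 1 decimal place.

2338.8

Under SRS without replacement, Var(ȳ) = (1 − f)·s²/n with f = n/N = 332/29556 = 0.01123291.
Var(ȳ) = (1 − 0.01123291)·785300/332 = 0.98876709·2365.3614 = 2338.7915.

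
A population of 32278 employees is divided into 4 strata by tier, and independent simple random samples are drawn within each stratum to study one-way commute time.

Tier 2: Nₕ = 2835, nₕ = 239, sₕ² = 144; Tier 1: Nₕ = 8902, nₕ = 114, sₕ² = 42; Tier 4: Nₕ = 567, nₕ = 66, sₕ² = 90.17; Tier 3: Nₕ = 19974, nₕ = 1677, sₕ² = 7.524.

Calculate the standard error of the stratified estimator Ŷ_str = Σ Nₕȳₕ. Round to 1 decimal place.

Var(Ŷ_str) = Σₕ Nₕ²(1 − fₕ)sₕ²/nₕ.
Tier 2: 2835²·(1 − 239/2835)·144/239 = 4.4342721 × 10^6.
Tier 1: 8902²·(1 − 114/8902)·42/114 = 2.8821865 × 10^7.
Tier 4: 567²·(1 − 66/567)·90.17/66 = 388095.78.
Tier 3: 19974²·(1 − 1677/19974)·7.524/1677 = 1.6396859 × 10^6.
Sum = 3.5283919 × 10^7.
SE = √(3.5283919 × 10^7) = 5940.0.

5940.0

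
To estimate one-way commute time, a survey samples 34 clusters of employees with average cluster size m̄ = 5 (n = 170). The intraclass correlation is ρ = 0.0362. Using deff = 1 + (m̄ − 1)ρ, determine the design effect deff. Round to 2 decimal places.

deff = 1 + (5 − 1)·0.0362 = 1 + 0.1448 = 1.1448.

1.14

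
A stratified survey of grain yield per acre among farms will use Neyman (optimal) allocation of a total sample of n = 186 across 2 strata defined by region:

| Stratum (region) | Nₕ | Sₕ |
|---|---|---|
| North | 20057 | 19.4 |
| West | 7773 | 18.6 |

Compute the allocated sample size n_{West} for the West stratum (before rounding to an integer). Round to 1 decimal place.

Neyman allocation: nₕ = n·NₕSₕ / Σⱼ NⱼSⱼ.
Σ NⱼSⱼ = 20057·19.4 + 7773·18.6 = 533683.6.
n_{West} = 186·7773·18.6 / 533683.6 = 50.4.

50.4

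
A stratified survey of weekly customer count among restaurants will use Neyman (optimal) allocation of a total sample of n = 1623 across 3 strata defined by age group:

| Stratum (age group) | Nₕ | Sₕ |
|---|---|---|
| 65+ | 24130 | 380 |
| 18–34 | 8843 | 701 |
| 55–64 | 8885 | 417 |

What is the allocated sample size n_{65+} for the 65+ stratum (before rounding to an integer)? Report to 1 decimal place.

Neyman allocation: nₕ = n·NₕSₕ / Σⱼ NⱼSⱼ.
Σ NⱼSⱼ = 24130·380 + 8843·701 + 8885·417 = 1.9073388 × 10^7.
n_{65+} = 1623·24130·380 / (1.9073388 × 10^7) = 780.2.

780.2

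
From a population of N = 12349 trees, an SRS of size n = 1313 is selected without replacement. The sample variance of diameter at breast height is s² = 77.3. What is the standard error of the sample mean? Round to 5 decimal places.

0.22938

Under SRS without replacement, Var(ȳ) = (1 − f)·s²/n with f = n/N = 1313/12349 = 0.10632440.
Var(ȳ) = (1 − 0.10632440)·77.3/1313 = 0.89367560·0.05887281 = 0.052613194.
SE(ȳ) = √(0.052613194) = 0.22938.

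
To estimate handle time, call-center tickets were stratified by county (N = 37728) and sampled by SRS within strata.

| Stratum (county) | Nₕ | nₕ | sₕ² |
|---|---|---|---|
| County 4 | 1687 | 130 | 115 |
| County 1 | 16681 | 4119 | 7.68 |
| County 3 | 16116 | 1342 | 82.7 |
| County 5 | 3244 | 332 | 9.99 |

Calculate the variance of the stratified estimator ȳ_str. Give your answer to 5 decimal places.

Var(ȳ_str) = Σₕ Wₕ²(1 − fₕ)sₕ²/nₕ with Wₕ = Nₕ/N, N = 37728.
County 4: Wₕ = 0.04471480; term = 0.04471480²·(1 − 0.07705987)·115/130 = 0.0016324151.
County 1: Wₕ = 0.44213846; term = 0.44213846²·(1 − 0.24692764)·7.68/4119 = 2.744876 × 10^-4.
County 3: Wₕ = 0.42716285; term = 0.42716285²·(1 − 0.08327128)·82.7/1342 = 0.010308151.
County 5: Wₕ = 0.08598388; term = 0.08598388²·(1 − 0.10234279)·9.99/332 = 1.9969724 × 10^-4.
Sum = 0.012414751.

0.01241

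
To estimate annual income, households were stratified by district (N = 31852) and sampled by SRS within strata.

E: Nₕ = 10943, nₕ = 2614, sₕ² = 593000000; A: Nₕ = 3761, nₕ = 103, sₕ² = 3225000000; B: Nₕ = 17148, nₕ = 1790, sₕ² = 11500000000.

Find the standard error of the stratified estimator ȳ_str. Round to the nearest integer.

Var(ȳ_str) = Σₕ Wₕ²(1 − fₕ)sₕ²/nₕ with Wₕ = Nₕ/N, N = 31852.
E: Wₕ = 0.34355770; term = 0.34355770²·(1 − 0.23887417)·593000000/2614 = 20380.036.
A: Wₕ = 0.11807736; term = 0.11807736²·(1 − 0.02738633)·3225000000/103 = 424586.43.
B: Wₕ = 0.53836494; term = 0.53836494²·(1 − 0.10438535)·11500000000/1790 = 1.6677062 × 10^6.
Sum = 2.1126727 × 10^6.
SE = √(2.1126727 × 10^6) = 1454.

1454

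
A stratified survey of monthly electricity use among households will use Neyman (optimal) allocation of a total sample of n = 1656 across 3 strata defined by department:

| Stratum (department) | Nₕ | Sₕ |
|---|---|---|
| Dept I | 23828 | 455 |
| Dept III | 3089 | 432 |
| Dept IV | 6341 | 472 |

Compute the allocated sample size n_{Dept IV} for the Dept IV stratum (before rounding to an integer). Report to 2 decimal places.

326.74

Neyman allocation: nₕ = n·NₕSₕ / Σⱼ NⱼSⱼ.
Σ NⱼSⱼ = 23828·455 + 3089·432 + 6341·472 = 1.516914 × 10^7.
n_{Dept IV} = 1656·6341·472 / (1.516914 × 10^7) = 326.74.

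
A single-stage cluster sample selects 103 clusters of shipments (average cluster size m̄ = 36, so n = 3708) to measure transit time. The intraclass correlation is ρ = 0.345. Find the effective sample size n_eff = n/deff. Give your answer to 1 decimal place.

283.6

deff = 1 + (36 − 1)·0.345 = 1 + 12.075 = 13.075.
n_eff = 3708 / 13.075 = 283.6.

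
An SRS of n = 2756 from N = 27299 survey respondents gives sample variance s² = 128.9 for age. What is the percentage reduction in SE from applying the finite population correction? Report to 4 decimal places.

f = n/N = 2756/27299 = 0.10095608.
SE_no-fpc = √(s²/n) = 0.21626531; SE_fpc = √((1−f)s²/n) = 0.20505828.
Ratio = √(1−f) = 0.94817927. Reduction = 100·(1 − 0.94817927) = 5.1821%.

5.1821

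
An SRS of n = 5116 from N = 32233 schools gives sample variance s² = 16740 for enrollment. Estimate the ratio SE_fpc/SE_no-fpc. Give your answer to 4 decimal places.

0.9172

f = n/N = 5116/32233 = 0.15871932.
SE_no-fpc = √(s²/n) = 1.8088913; SE_fpc = √((1−f)s²/n) = 1.6591395.
Ratio = √(1−f) = 0.91721354.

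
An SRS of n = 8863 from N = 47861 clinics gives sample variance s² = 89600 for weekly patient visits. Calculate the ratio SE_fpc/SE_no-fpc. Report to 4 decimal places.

f = n/N = 8863/47861 = 0.18518209.
SE_no-fpc = √(s²/n) = 3.1795351; SE_fpc = √((1−f)s²/n) = 2.8700794.
Ratio = √(1−f) = 0.90267265.

0.9027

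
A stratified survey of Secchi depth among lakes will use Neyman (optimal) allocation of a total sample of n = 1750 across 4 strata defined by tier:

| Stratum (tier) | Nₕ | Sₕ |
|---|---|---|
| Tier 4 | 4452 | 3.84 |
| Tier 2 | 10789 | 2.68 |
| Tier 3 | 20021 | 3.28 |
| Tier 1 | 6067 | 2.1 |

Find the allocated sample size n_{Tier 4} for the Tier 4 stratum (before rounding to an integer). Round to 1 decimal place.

Neyman allocation: nₕ = n·NₕSₕ / Σⱼ NⱼSⱼ.
Σ NⱼSⱼ = 4452·3.84 + 10789·2.68 + 20021·3.28 + 6067·2.1 = 124419.78.
n_{Tier 4} = 1750·4452·3.84 / 124419.78 = 240.5.

240.5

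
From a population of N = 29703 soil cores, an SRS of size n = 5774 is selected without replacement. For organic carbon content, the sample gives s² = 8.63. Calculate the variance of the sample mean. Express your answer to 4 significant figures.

Under SRS without replacement, Var(ȳ) = (1 − f)·s²/n with f = n/N = 5774/29703 = 0.19439114.
Var(ȳ) = (1 − 0.19439114)·8.63/5774 = 0.80560886·0.0014946311 = 0.0012040881.

0.001204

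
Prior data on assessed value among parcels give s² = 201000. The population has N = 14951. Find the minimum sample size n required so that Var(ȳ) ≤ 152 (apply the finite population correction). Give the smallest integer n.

Without fpc, n₀ = s²/D = 201000/152 = 1322.3684.
With fpc, (1 − n/N)·s²/n ≤ D requires n ≥ n₀/(1 + n₀/N) = 1322.3684/(1 + 1322.3684/14951) = 1214.9132.
Rounding up, n = 1215.

1215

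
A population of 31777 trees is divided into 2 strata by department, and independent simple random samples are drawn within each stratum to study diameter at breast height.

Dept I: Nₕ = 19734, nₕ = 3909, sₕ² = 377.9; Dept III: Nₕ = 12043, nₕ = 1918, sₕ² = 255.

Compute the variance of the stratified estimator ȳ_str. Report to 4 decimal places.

0.0460

Var(ȳ_str) = Σₕ Wₕ²(1 − fₕ)sₕ²/nₕ with Wₕ = Nₕ/N, N = 31777.
Dept I: Wₕ = 0.62101520; term = 0.62101520²·(1 − 0.19808452)·377.9/3909 = 0.029898147.
Dept III: Wₕ = 0.37898480; term = 0.37898480²·(1 − 0.15926264)·255/1918 = 0.016054453.
Sum = 0.0459526.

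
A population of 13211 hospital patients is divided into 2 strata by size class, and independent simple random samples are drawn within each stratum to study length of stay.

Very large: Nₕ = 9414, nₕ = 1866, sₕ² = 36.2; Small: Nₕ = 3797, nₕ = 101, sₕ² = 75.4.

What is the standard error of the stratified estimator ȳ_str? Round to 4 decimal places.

Var(ȳ_str) = Σₕ Wₕ²(1 − fₕ)sₕ²/nₕ with Wₕ = Nₕ/N, N = 13211.
Very large: Wₕ = 0.71258799; term = 0.71258799²·(1 − 0.19821542)·36.2/1866 = 0.0078982637.
Small: Wₕ = 0.28741201; term = 0.28741201²·(1 − 0.02659995)·75.4/101 = 0.060027623.
Sum = 0.067925887.
SE = √(0.067925887) = 0.2606.

0.2606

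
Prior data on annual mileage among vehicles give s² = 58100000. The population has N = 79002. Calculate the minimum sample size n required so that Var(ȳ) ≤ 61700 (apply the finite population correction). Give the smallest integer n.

Without fpc, n₀ = s²/D = 58100000/61700 = 941.6532.
With fpc, (1 − n/N)·s²/n ≤ D requires n ≥ n₀/(1 + n₀/N) = 941.6532/(1 + 941.6532/79002) = 930.5615.
Rounding up, n = 931.

931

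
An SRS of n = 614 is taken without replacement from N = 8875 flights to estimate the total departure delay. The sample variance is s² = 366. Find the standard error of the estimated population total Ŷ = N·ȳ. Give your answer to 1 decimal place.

6610.8

Var(Ŷ) = N²·Var(ȳ) = N²·(1 − n/N)·s²/n.
f = 614/8875 = 0.06918310; Var(ȳ) = 0.93081690·366/614 = 0.55485177.
Var(Ŷ) = 8875² · 0.55485177 = 4.3703246 × 10^7.
SE(Ŷ) = √(4.3703246 × 10^7) = 6610.8.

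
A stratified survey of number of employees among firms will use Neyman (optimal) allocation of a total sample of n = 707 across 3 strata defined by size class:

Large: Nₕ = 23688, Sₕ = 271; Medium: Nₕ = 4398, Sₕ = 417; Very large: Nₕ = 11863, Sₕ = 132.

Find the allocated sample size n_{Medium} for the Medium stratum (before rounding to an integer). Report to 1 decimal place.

132.0

Neyman allocation: nₕ = n·NₕSₕ / Σⱼ NⱼSⱼ.
Σ NⱼSⱼ = 23688·271 + 4398·417 + 11863·132 = 9.81933 × 10^6.
n_{Medium} = 707·4398·417 / (9.81933 × 10^6) = 132.0.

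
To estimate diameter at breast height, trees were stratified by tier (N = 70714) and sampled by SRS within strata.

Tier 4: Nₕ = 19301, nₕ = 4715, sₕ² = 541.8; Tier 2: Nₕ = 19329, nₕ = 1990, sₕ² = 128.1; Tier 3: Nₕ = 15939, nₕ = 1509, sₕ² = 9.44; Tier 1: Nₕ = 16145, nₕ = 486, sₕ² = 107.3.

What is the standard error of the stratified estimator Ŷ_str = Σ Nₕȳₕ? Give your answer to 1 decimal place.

Var(Ŷ_str) = Σₕ Nₕ²(1 − fₕ)sₕ²/nₕ.
Tier 4: 19301²·(1 − 4715/19301)·541.8/4715 = 3.2349928 × 10^7.
Tier 2: 19329²·(1 − 1990/19329)·128.1/1990 = 2.1573941 × 10^7.
Tier 3: 15939²·(1 − 1509/15939)·9.44/1509 = 1.4388322 × 10^6.
Tier 1: 16145²·(1 − 486/16145)·107.3/486 = 5.5816876 × 10^7.
Sum = 1.1117958 × 10^8.
SE = √(1.1117958 × 10^8) = 10544.2.

10544.2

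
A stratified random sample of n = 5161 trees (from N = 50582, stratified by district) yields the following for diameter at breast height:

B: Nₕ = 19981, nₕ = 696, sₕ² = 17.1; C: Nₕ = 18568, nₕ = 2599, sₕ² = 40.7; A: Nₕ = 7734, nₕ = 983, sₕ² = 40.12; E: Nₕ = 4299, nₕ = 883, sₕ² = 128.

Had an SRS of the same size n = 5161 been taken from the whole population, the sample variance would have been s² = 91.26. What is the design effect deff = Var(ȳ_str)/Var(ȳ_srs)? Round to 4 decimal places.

Var(ȳ_str) = Σ Wₕ²(1−fₕ)sₕ²/nₕ with Wₕ = Nₕ/50582:
  B: (19981/50582)²·(1−696/19981)·17.1/696 = 0.0037002557
  C: (18568/50582)²·(1−2599/18568)·40.7/2599 = 0.0018148427
  A: (7734/50582)²·(1−983/7734)·40.12/983 = 8.3289008 × 10^-4
  E: (4299/50582)²·(1−883/4299)·128/883 = 8.3203688 × 10^-4
  → Var(ȳ_str) = 0.0071800254.
Var(ȳ_srs) = (1 − 5161/50582)·91.26/5161 = 0.015878421.
deff = 0.0071800254 / 0.015878421 = 0.4522.

0.4522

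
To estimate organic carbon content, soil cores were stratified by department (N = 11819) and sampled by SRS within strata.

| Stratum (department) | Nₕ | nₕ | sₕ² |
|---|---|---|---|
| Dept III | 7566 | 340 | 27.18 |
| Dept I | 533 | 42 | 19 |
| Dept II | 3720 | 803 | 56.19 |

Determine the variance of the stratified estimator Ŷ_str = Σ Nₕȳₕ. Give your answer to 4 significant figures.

5.248 × 10^6

Var(Ŷ_str) = Σₕ Nₕ²(1 − fₕ)sₕ²/nₕ.
Dept III: 7566²·(1 − 340/7566)·27.18/340 = 4.3705373 × 10^6.
Dept I: 533²·(1 − 42/533)·19/42 = 118389.45.
Dept II: 3720²·(1 − 803/3720)·56.19/803 = 759316.53.
Sum = 5.2482433 × 10^6.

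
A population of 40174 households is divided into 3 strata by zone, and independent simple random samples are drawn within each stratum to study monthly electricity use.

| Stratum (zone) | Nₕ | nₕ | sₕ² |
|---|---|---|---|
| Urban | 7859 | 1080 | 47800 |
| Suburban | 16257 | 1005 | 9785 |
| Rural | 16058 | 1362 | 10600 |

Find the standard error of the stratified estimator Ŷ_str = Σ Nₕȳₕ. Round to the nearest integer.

Var(Ŷ_str) = Σₕ Nₕ²(1 − fₕ)sₕ²/nₕ.
Urban: 7859²·(1 − 1080/7859)·47800/1080 = 2.3579634 × 10^9.
Suburban: 16257²·(1 − 1005/16257)·9785/1005 = 2.4141373 × 10^9.
Rural: 16058²·(1 − 1362/16058)·10600/1362 = 1.8366202 × 10^9.
Sum = 6.6087209 × 10^9.
SE = √(6.6087209 × 10^9) = 81294.

81294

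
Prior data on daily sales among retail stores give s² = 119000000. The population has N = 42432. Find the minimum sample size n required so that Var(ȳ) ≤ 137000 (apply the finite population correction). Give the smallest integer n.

852

Without fpc, n₀ = s²/D = 119000000/137000 = 868.6131.
With fpc, (1 − n/N)·s²/n ≤ D requires n ≥ n₀/(1 + n₀/N) = 868.6131/(1 + 868.6131/42432) = 851.1887.
Rounding up, n = 852.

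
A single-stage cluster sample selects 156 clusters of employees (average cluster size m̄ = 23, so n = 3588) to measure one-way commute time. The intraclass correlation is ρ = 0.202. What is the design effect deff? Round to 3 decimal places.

deff = 1 + (23 − 1)·0.202 = 1 + 4.444 = 5.444.

5.444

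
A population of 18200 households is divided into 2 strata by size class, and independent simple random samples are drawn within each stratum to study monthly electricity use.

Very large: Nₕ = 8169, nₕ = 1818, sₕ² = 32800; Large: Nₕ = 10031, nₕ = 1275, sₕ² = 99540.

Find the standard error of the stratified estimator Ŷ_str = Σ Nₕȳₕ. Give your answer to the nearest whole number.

Var(Ŷ_str) = Σₕ Nₕ²(1 − fₕ)sₕ²/nₕ.
Very large: 8169²·(1 − 1818/8169)·32800/1818 = 9.360326 × 10^8.
Large: 10031²·(1 − 1275/10031)·99540/1275 = 6.8570519 × 10^9.
Sum = 7.7930845 × 10^9.
SE = √(7.7930845 × 10^9) = 88278.

88278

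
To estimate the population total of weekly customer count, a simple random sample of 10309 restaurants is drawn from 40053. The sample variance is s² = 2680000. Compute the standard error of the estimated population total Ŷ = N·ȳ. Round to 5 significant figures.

556510

Var(Ŷ) = N²·Var(ȳ) = N²·(1 − n/N)·s²/n.
f = 10309/40053 = 0.25738397; Var(ȳ) = 0.74261603·2680000/10309 = 193.05568.
Var(Ŷ) = 40053² · 193.05568 = 3.0970819 × 10^11.
SE(Ŷ) = √(3.0970819 × 10^11) = 556510.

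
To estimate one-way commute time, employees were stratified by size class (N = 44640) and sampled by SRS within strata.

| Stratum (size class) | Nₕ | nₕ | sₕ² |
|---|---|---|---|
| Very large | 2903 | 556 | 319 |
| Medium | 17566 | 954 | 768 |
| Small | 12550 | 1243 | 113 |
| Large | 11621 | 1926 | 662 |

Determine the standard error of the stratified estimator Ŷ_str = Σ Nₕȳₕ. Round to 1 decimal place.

Var(Ŷ_str) = Σₕ Nₕ²(1 − fₕ)sₕ²/nₕ.
Very large: 2903²·(1 − 556/2903)·319/556 = 3.9090931 × 10^6.
Medium: 17566²·(1 − 954/17566)·768/954 = 2.3491332 × 10^8.
Small: 12550²·(1 − 1243/12550)·113/1243 = 1.2900259 × 10^7.
Large: 11621²·(1 − 1926/11621)·662/1926 = 3.8725142 × 10^7.
Sum = 2.9044781 × 10^8.
SE = √(2.9044781 × 10^8) = 17042.5.

17042.5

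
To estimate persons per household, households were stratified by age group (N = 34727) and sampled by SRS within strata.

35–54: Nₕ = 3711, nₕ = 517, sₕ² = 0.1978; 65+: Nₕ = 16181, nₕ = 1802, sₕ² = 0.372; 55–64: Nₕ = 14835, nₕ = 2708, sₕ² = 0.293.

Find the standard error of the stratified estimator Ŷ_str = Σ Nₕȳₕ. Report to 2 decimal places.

268.39

Var(Ŷ_str) = Σₕ Nₕ²(1 − fₕ)sₕ²/nₕ.
35–54: 3711²·(1 − 517/3711)·0.1978/517 = 4534.8363.
65+: 16181²·(1 − 1802/16181)·0.372/1802 = 48031.063.
55–64: 14835²·(1 − 2708/14835)·0.293/2708 = 19465.246.
Sum = 72031.145.
SE = √(72031.145) = 268.39.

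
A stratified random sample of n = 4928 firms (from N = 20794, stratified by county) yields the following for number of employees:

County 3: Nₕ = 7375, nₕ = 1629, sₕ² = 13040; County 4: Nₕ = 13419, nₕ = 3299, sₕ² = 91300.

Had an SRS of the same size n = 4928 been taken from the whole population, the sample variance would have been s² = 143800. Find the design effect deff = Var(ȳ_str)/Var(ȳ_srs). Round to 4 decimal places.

Var(ȳ_str) = Σ Wₕ²(1−fₕ)sₕ²/nₕ with Wₕ = Nₕ/20794:
  County 3: (7375/20794)²·(1−1629/7375)·13040/1629 = 0.78452732
  County 4: (13419/20794)²·(1−3299/13419)·91300/3299 = 8.6918665
  → Var(ȳ_str) = 9.4763938.
Var(ȳ_srs) = (1 − 4928/20794)·143800/4928 = 22.264738.
deff = 9.4763938 / 22.264738 = 0.4256.

0.4256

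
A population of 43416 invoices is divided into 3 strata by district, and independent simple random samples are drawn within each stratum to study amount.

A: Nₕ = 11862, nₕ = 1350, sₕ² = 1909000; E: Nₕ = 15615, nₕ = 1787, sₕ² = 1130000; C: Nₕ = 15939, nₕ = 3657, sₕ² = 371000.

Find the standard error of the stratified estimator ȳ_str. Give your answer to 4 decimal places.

Var(ȳ_str) = Σₕ Wₕ²(1 − fₕ)sₕ²/nₕ with Wₕ = Nₕ/N, N = 43416.
A: Wₕ = 0.27321725; term = 0.27321725²·(1 − 0.11380880)·1909000/1350 = 93.543974.
E: Wₕ = 0.35966003; term = 0.35966003²·(1 − 0.11444124)·1130000/1787 = 72.436196.
C: Wₕ = 0.36712272; term = 0.36712272²·(1 − 0.22943723)·371000/3657 = 10.536091.
Sum = 176.51626.
SE = √(176.51626) = 13.2859.

13.2859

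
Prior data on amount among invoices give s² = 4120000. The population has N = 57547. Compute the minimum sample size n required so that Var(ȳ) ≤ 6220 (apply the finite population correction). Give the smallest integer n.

655

Without fpc, n₀ = s²/D = 4120000/6220 = 662.3794.
With fpc, (1 − n/N)·s²/n ≤ D requires n ≥ n₀/(1 + n₀/N) = 662.3794/(1 + 662.3794/57547) = 654.8420.
Rounding up, n = 655.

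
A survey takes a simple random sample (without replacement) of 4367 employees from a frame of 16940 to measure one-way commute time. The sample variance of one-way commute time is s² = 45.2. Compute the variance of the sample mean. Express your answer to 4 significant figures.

0.007682

Under SRS without replacement, Var(ȳ) = (1 − f)·s²/n with f = n/N = 4367/16940 = 0.25779221.
Var(ȳ) = (1 − 0.25779221)·45.2/4367 = 0.74220779·0.010350355 = 0.0076821141.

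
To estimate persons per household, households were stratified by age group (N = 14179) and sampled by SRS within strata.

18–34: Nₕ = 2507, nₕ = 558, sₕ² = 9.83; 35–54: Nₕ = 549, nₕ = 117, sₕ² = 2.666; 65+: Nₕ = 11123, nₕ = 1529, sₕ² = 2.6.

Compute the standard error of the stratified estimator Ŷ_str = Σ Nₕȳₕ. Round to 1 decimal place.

522.4

Var(Ŷ_str) = Σₕ Nₕ²(1 − fₕ)sₕ²/nₕ.
18–34: 2507²·(1 − 558/2507)·9.83/558 = 86076.677.
35–54: 549²·(1 − 117/549)·2.666/117 = 5404.1871.
65+: 11123²·(1 − 1529/11123)·2.6/1529 = 181462.76.
Sum = 272943.62.
SE = √(272943.62) = 522.4.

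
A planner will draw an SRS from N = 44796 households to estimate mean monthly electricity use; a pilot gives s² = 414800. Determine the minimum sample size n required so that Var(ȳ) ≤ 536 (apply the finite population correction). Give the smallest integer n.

761

Without fpc, n₀ = s²/D = 414800/536 = 773.8806.
With fpc, (1 − n/N)·s²/n ≤ D requires n ≥ n₀/(1 + n₀/N) = 773.8806/(1 + 773.8806/44796) = 760.7383.
Rounding up, n = 761.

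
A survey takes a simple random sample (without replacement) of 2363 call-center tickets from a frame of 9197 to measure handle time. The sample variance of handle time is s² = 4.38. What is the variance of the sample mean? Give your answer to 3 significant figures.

Under SRS without replacement, Var(ȳ) = (1 − f)·s²/n with f = n/N = 2363/9197 = 0.25693161.
Var(ȳ) = (1 − 0.25693161)·4.38/2363 = 0.74306839·0.001853576 = 0.0013773337.

0.00138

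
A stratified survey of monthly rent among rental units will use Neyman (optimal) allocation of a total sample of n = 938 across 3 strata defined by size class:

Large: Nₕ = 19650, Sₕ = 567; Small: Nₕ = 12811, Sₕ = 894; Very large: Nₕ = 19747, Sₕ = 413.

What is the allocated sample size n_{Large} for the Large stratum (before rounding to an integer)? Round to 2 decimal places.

339.86

Neyman allocation: nₕ = n·NₕSₕ / Σⱼ NⱼSⱼ.
Σ NⱼSⱼ = 19650·567 + 12811·894 + 19747·413 = 3.0750095 × 10^7.
n_{Large} = 938·19650·567 / (3.0750095 × 10^7) = 339.86.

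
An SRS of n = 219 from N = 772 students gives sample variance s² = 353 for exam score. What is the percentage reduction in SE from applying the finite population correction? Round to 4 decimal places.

15.3642

f = n/N = 219/772 = 0.28367876.
SE_no-fpc = √(s²/n) = 1.2695953; SE_fpc = √((1−f)s²/n) = 1.0745316.
Ratio = √(1−f) = 0.84635763. Reduction = 100·(1 − 0.84635763) = 15.3642%.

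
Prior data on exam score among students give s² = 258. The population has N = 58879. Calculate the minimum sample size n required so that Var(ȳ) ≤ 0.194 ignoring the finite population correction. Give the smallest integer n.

1330

Without fpc, n₀ = s²/D = 258/0.194 = 1329.8969.
Rounding up, n = 1330.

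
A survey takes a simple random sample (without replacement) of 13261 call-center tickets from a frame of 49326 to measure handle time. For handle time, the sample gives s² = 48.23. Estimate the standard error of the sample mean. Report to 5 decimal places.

Under SRS without replacement, Var(ȳ) = (1 − f)·s²/n with f = n/N = 13261/49326 = 0.26884402.
Var(ȳ) = (1 − 0.26884402)·48.23/13261 = 0.73115598·0.0036369806 = 0.0026592001.
SE(ȳ) = √(0.0026592001) = 0.05157.

0.05157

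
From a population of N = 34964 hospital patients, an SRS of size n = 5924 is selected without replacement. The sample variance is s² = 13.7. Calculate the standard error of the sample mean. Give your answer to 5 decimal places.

Under SRS without replacement, Var(ȳ) = (1 − f)·s²/n with f = n/N = 5924/34964 = 0.16943142.
Var(ȳ) = (1 − 0.16943142)·13.7/5924 = 0.83056858·0.0023126266 = 0.001920795.
SE(ȳ) = √(0.001920795) = 0.04383.

0.04383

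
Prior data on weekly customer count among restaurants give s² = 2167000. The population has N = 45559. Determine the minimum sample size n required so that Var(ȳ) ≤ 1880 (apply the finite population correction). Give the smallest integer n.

Without fpc, n₀ = s²/D = 2167000/1880 = 1152.6596.
With fpc, (1 − n/N)·s²/n ≤ D requires n ≥ n₀/(1 + n₀/N) = 1152.6596/(1 + 1152.6596/45559) = 1124.2165.
Rounding up, n = 1125.

1125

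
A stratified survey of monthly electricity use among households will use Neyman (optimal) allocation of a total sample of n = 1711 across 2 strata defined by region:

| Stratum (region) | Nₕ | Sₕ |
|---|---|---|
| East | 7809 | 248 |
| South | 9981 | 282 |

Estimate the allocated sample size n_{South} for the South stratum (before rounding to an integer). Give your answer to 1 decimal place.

Neyman allocation: nₕ = n·NₕSₕ / Σⱼ NⱼSⱼ.
Σ NⱼSⱼ = 7809·248 + 9981·282 = 4.751274 × 10^6.
n_{South} = 1711·9981·282 / (4.751274 × 10^6) = 1013.6.

1013.6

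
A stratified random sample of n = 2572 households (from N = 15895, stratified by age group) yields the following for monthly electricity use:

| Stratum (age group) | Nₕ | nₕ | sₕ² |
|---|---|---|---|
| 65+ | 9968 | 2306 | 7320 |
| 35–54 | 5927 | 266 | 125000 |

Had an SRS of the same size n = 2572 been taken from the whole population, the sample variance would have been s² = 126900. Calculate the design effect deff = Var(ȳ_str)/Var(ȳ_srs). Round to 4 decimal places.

1.5323

Var(ȳ_str) = Σ Wₕ²(1−fₕ)sₕ²/nₕ with Wₕ = Nₕ/15895:
  65+: (9968/15895)²·(1−2306/9968)·7320/2306 = 0.95957934
  35–54: (5927/15895)²·(1−266/5927)·125000/266 = 62.4073
  → Var(ȳ_str) = 63.366879.
Var(ȳ_srs) = (1 − 2572/15895)·126900/2572 = 41.355393.
deff = 63.366879 / 41.355393 = 1.5323.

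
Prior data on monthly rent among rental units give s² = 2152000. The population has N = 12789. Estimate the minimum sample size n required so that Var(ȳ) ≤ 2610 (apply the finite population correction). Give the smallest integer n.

Without fpc, n₀ = s²/D = 2152000/2610 = 824.5211.
With fpc, (1 − n/N)·s²/n ≤ D requires n ≥ n₀/(1 + n₀/N) = 824.5211/(1 + 824.5211/12789) = 774.5829.
Rounding up, n = 775.

775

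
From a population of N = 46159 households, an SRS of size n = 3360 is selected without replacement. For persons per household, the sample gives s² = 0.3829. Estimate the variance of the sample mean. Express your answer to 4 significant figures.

Under SRS without replacement, Var(ȳ) = (1 − f)·s²/n with f = n/N = 3360/46159 = 0.07279187.
Var(ȳ) = (1 − 0.07279187)·0.3829/3360 = 0.92720813·1.1395833 × 10^-4 = 1.0566309 × 10^-4.

1.057 × 10^-4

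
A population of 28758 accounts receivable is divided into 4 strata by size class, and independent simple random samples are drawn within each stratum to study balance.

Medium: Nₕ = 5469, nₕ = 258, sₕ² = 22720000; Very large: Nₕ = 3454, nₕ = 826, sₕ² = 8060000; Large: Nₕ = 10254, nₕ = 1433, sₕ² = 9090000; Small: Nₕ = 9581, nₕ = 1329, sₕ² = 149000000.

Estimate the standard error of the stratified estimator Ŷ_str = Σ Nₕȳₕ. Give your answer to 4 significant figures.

3.469 × 10^6

Var(Ŷ_str) = Σₕ Nₕ²(1 − fₕ)sₕ²/nₕ.
Medium: 5469²·(1 − 258/5469)·22720000/258 = 2.5096758 × 10^12.
Very large: 3454²·(1 − 826/3454)·8060000/826 = 8.8573272 × 10^10.
Large: 10254²·(1 − 1433/10254)·9090000/1433 = 5.737581 × 10^11.
Small: 9581²·(1 − 1329/9581)·149000000/1329 = 8.8640326 × 10^12.
Sum = 1.203604 × 10^13.
SE = √(1.203604 × 10^13) = 3.469 × 10^6.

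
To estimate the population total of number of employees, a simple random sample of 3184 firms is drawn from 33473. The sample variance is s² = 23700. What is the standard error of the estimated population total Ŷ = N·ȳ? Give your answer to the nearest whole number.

86872

Var(Ŷ) = N²·Var(ȳ) = N²·(1 − n/N)·s²/n.
f = 3184/33473 = 0.09512144; Var(ȳ) = 0.90487856·23700/3184 = 6.735434.
Var(Ŷ) = 33473² · 6.735434 = 7.5466613 × 10^9.
SE(Ŷ) = √(7.5466613 × 10^9) = 86872.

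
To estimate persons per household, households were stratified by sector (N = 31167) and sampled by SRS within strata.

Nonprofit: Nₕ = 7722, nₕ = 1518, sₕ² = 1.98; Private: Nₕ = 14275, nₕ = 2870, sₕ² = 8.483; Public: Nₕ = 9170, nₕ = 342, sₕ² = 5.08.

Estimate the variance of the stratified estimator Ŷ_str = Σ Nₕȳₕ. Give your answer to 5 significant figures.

Var(Ŷ_str) = Σₕ Nₕ²(1 − fₕ)sₕ²/nₕ.
Nonprofit: 7722²·(1 − 1518/7722)·1.98/1518 = 62487.767.
Private: 14275²·(1 − 2870/14275)·8.483/2870 = 481214.8.
Public: 9170²·(1 − 342/9170)·5.08/342 = 1.2024562 × 10^6.
Sum = 1.7461588 × 10^6.

1.7462 × 10^6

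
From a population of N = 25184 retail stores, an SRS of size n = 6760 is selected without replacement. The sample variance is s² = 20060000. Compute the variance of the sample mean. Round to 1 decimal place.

2170.9

Under SRS without replacement, Var(ȳ) = (1 − f)·s²/n with f = n/N = 6760/25184 = 0.26842440.
Var(ȳ) = (1 − 0.26842440)·20060000/6760 = 0.73157560·2967.4556 = 2170.9181.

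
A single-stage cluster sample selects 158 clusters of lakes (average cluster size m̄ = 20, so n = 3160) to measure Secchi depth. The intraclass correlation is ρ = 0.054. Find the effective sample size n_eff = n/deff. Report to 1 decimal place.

deff = 1 + (20 − 1)·0.054 = 1 + 1.026 = 2.026.
n_eff = 3160 / 2.026 = 1559.7.

1559.7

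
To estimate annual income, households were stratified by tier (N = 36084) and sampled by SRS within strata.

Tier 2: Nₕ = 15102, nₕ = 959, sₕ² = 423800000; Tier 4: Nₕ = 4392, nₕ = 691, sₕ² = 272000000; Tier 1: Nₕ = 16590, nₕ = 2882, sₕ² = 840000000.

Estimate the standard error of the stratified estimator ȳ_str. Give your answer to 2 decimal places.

Var(ȳ_str) = Σₕ Wₕ²(1 − fₕ)sₕ²/nₕ with Wₕ = Nₕ/N, N = 36084.
Tier 2: Wₕ = 0.41852345; term = 0.41852345²·(1 − 0.06350152)·423800000/959 = 72491.82.
Tier 4: Wₕ = 0.12171600; term = 0.12171600²·(1 − 0.15733151)·272000000/691 = 4914.0879.
Tier 1: Wₕ = 0.45976056; term = 0.45976056²·(1 − 0.17371911)·840000000/2882 = 50906.876.
Sum = 128312.78.
SE = √(128312.78) = 358.21.

358.21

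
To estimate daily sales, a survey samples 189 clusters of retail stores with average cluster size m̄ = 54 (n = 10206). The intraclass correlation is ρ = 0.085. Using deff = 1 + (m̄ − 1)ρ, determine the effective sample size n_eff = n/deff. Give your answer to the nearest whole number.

1854

deff = 1 + (54 − 1)·0.085 = 1 + 4.505 = 5.505.
n_eff = 10206 / 5.505 = 1854.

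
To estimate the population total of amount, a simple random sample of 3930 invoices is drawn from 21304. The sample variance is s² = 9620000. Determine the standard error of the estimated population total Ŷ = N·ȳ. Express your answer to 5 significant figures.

Var(Ŷ) = N²·Var(ȳ) = N²·(1 − n/N)·s²/n.
f = 3930/21304 = 0.18447240; Var(ȳ) = 0.81552760·9620000/3930 = 1996.2788.
Var(Ŷ) = 21304² · 1996.2788 = 9.0603193 × 10^11.
SE(Ŷ) = √(9.0603193 × 10^11) = 951860.

951860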